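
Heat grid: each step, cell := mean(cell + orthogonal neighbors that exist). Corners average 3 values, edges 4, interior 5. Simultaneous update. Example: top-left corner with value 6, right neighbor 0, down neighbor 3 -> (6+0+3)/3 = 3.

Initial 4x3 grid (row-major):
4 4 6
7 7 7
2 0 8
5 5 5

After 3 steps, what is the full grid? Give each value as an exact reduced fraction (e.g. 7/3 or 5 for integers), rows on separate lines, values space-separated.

Answer: 239/48 77813/14400 2429/432
5779/1200 30217/6000 2539/450
1693/400 9609/2000 3077/600
1001/240 21041/4800 3613/720

Derivation:
After step 1:
  5 21/4 17/3
  5 5 7
  7/2 22/5 5
  4 15/4 6
After step 2:
  61/12 251/48 215/36
  37/8 533/100 17/3
  169/40 433/100 28/5
  15/4 363/80 59/12
After step 3:
  239/48 77813/14400 2429/432
  5779/1200 30217/6000 2539/450
  1693/400 9609/2000 3077/600
  1001/240 21041/4800 3613/720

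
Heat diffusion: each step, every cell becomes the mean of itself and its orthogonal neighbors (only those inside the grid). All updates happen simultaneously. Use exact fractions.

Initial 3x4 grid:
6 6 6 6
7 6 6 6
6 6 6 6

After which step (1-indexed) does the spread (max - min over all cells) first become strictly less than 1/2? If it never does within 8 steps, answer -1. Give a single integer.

Answer: 1

Derivation:
Step 1: max=19/3, min=6, spread=1/3
  -> spread < 1/2 first at step 1
Step 2: max=1507/240, min=6, spread=67/240
Step 3: max=13397/2160, min=6, spread=437/2160
Step 4: max=5341531/864000, min=6009/1000, spread=29951/172800
Step 5: max=47871821/7776000, min=20329/3375, spread=206761/1555200
Step 6: max=19118595571/3110400000, min=32565671/5400000, spread=14430763/124416000
Step 7: max=1144851741689/186624000000, min=2609652727/432000000, spread=139854109/1492992000
Step 8: max=68607111890251/11197440000000, min=235131228977/38880000000, spread=7114543559/89579520000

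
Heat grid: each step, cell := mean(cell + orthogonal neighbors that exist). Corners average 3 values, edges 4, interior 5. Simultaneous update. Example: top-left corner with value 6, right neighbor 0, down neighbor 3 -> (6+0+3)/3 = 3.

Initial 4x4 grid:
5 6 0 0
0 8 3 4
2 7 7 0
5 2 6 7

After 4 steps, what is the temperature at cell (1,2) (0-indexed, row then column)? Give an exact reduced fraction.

Answer: 662657/180000

Derivation:
Step 1: cell (1,2) = 22/5
Step 2: cell (1,2) = 89/25
Step 3: cell (1,2) = 22991/6000
Step 4: cell (1,2) = 662657/180000
Full grid after step 4:
  258739/64800 407159/108000 364567/108000 189683/64800
  876403/216000 737521/180000 662657/180000 735419/216000
  100843/24000 258233/60000 776603/180000 861131/216000
  91307/21600 5041/1125 15269/3375 288737/64800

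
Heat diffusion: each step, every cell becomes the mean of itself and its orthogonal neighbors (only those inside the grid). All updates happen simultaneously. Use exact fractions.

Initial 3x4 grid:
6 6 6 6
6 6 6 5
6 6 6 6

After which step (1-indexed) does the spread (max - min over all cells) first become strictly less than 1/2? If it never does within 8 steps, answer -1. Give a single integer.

Step 1: max=6, min=17/3, spread=1/3
  -> spread < 1/2 first at step 1
Step 2: max=6, min=1373/240, spread=67/240
Step 3: max=6, min=12523/2160, spread=437/2160
Step 4: max=5991/1000, min=5026469/864000, spread=29951/172800
Step 5: max=20171/3375, min=45440179/7776000, spread=206761/1555200
Step 6: max=32234329/5400000, min=18206204429/3110400000, spread=14430763/124416000
Step 7: max=2574347273/432000000, min=1094636258311/186624000000, spread=139854109/1492992000
Step 8: max=231428771023/38880000000, min=65762168109749/11197440000000, spread=7114543559/89579520000

Answer: 1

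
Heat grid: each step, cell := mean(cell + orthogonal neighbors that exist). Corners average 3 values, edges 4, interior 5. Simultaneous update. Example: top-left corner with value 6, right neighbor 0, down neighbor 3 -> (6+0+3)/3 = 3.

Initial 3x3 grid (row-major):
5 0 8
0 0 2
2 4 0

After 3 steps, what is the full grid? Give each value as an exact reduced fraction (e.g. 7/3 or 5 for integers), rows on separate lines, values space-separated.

After step 1:
  5/3 13/4 10/3
  7/4 6/5 5/2
  2 3/2 2
After step 2:
  20/9 189/80 109/36
  397/240 51/25 271/120
  7/4 67/40 2
After step 3:
  1123/540 3861/1600 5507/2160
  27599/14400 999/500 16787/7200
  1219/720 1493/800 89/45

Answer: 1123/540 3861/1600 5507/2160
27599/14400 999/500 16787/7200
1219/720 1493/800 89/45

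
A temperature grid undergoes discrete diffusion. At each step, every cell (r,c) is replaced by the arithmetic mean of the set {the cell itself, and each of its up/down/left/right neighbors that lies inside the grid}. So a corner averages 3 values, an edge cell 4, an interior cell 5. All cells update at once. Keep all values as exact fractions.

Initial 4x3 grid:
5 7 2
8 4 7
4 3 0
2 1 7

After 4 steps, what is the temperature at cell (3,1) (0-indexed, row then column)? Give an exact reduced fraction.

Step 1: cell (3,1) = 13/4
Step 2: cell (3,1) = 213/80
Step 3: cell (3,1) = 15983/4800
Step 4: cell (3,1) = 941677/288000
Full grid after step 4:
  326497/64800 722911/144000 299747/64800
  514997/108000 264149/60000 29617/6750
  417277/108000 468323/120000 195451/54000
  456859/129600 941677/288000 440159/129600

Answer: 941677/288000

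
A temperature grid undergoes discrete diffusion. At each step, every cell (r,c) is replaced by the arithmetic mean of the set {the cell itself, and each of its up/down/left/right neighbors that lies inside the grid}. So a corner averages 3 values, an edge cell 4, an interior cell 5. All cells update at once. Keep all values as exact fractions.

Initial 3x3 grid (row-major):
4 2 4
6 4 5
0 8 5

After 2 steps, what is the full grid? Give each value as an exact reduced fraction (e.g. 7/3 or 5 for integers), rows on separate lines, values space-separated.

Answer: 11/3 97/24 35/9
103/24 83/20 115/24
149/36 239/48 59/12

Derivation:
After step 1:
  4 7/2 11/3
  7/2 5 9/2
  14/3 17/4 6
After step 2:
  11/3 97/24 35/9
  103/24 83/20 115/24
  149/36 239/48 59/12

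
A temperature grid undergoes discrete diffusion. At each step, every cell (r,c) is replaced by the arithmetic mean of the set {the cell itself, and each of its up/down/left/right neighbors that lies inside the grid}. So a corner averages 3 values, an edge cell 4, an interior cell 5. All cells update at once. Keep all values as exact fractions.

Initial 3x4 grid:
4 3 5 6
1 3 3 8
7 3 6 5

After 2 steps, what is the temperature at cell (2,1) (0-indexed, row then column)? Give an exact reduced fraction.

Step 1: cell (2,1) = 19/4
Step 2: cell (2,1) = 229/60
Full grid after step 2:
  61/18 199/60 29/6 193/36
  761/240 397/100 108/25 139/24
  73/18 229/60 61/12 193/36

Answer: 229/60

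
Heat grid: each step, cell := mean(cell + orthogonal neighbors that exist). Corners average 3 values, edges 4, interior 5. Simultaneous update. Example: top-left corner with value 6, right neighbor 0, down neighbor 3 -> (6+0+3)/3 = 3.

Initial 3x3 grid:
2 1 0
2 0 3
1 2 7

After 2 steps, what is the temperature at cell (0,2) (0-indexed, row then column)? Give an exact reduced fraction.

Step 1: cell (0,2) = 4/3
Step 2: cell (0,2) = 55/36
Full grid after step 2:
  11/9 107/80 55/36
  371/240 43/25 283/120
  65/36 293/120 3

Answer: 55/36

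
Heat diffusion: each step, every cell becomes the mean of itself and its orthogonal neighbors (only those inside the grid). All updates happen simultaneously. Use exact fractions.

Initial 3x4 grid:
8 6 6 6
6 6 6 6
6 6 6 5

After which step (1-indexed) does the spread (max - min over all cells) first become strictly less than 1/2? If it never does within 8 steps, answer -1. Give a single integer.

Step 1: max=20/3, min=17/3, spread=1
Step 2: max=59/9, min=103/18, spread=5/6
Step 3: max=689/108, min=1255/216, spread=41/72
Step 4: max=81977/12960, min=151303/25920, spread=4217/8640
  -> spread < 1/2 first at step 4
Step 5: max=4866217/777600, min=9156179/1555200, spread=38417/103680
Step 6: max=290294783/46656000, min=552037501/93312000, spread=1903471/6220800
Step 7: max=17322137257/2799360000, min=33291378239/5598720000, spread=18038617/74649600
Step 8: max=1035453422963/167961600000, min=2004608456701/335923200000, spread=883978523/4478976000

Answer: 4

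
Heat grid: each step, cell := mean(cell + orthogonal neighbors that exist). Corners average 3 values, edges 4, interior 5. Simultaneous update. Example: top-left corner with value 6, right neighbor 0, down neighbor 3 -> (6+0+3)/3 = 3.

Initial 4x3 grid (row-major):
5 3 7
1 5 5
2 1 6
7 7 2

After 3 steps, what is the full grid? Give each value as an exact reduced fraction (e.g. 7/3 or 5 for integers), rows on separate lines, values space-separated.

Answer: 43/12 431/100 217/48
2231/600 7637/2000 3683/800
13081/3600 12583/3000 3343/800
9137/2160 59749/14400 1627/360

Derivation:
After step 1:
  3 5 5
  13/4 3 23/4
  11/4 21/5 7/2
  16/3 17/4 5
After step 2:
  15/4 4 21/4
  3 106/25 69/16
  233/60 177/50 369/80
  37/9 1127/240 17/4
After step 3:
  43/12 431/100 217/48
  2231/600 7637/2000 3683/800
  13081/3600 12583/3000 3343/800
  9137/2160 59749/14400 1627/360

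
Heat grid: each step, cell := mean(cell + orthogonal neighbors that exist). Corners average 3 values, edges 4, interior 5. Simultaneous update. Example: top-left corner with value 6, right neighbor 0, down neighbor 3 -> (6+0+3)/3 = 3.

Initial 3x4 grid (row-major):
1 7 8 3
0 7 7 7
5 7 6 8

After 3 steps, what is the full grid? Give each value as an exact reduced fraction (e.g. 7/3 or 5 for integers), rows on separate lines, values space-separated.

Answer: 9241/2160 9349/1800 7171/1200 911/144
64217/14400 15989/3000 6323/1000 31079/4800
1691/360 4519/800 5139/800 161/24

Derivation:
After step 1:
  8/3 23/4 25/4 6
  13/4 28/5 7 25/4
  4 25/4 7 7
After step 2:
  35/9 76/15 25/4 37/6
  931/240 557/100 321/50 105/16
  9/2 457/80 109/16 27/4
After step 3:
  9241/2160 9349/1800 7171/1200 911/144
  64217/14400 15989/3000 6323/1000 31079/4800
  1691/360 4519/800 5139/800 161/24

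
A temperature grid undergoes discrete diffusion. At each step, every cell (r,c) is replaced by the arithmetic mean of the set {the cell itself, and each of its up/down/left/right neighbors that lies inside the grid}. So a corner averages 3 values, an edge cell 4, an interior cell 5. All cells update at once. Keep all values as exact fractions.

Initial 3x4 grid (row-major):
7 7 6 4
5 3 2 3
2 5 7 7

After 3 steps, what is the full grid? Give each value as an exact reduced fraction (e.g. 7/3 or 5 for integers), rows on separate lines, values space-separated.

Answer: 11159/2160 18073/3600 17053/3600 4921/1080
68137/14400 28343/6000 581/125 5521/1200
357/80 677/150 1058/225 5171/1080

Derivation:
After step 1:
  19/3 23/4 19/4 13/3
  17/4 22/5 21/5 4
  4 17/4 21/4 17/3
After step 2:
  49/9 637/120 571/120 157/36
  1139/240 457/100 113/25 91/20
  25/6 179/40 581/120 179/36
After step 3:
  11159/2160 18073/3600 17053/3600 4921/1080
  68137/14400 28343/6000 581/125 5521/1200
  357/80 677/150 1058/225 5171/1080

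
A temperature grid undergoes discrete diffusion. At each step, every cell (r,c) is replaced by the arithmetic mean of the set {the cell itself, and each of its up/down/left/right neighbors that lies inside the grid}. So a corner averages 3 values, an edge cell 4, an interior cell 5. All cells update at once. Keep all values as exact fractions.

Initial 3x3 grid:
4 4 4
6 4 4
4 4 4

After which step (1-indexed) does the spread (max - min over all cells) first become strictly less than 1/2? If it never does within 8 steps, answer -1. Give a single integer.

Answer: 3

Derivation:
Step 1: max=14/3, min=4, spread=2/3
Step 2: max=547/120, min=4, spread=67/120
Step 3: max=4757/1080, min=407/100, spread=1807/5400
  -> spread < 1/2 first at step 3
Step 4: max=1885963/432000, min=11161/2700, spread=33401/144000
Step 5: max=16781933/3888000, min=1123391/270000, spread=3025513/19440000
Step 6: max=6685726867/1555200000, min=60355949/14400000, spread=53531/497664
Step 7: max=399280925849/93312000000, min=16343116051/3888000000, spread=450953/5971968
Step 8: max=23903783560603/5598720000000, min=1967248610519/466560000000, spread=3799043/71663616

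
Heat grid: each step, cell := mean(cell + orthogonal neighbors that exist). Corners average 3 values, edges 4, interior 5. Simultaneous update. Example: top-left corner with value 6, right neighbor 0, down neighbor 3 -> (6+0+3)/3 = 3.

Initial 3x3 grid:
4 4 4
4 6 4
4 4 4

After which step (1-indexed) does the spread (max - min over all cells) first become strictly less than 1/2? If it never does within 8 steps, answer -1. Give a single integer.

Step 1: max=9/2, min=4, spread=1/2
Step 2: max=112/25, min=169/40, spread=51/200
  -> spread < 1/2 first at step 2
Step 3: max=10423/2400, min=767/180, spread=589/7200
Step 4: max=64943/15000, min=617081/144000, spread=31859/720000
Step 5: max=37251607/8640000, min=3864721/900000, spread=751427/43200000
Step 6: max=232634687/54000000, min=2228663129/518400000, spread=23149331/2592000000
Step 7: max=133898654263/31104000000, min=13934931889/3240000000, spread=616540643/155520000000
Step 8: max=836712453983/194400000000, min=8028892008761/1866240000000, spread=17737747379/9331200000000

Answer: 2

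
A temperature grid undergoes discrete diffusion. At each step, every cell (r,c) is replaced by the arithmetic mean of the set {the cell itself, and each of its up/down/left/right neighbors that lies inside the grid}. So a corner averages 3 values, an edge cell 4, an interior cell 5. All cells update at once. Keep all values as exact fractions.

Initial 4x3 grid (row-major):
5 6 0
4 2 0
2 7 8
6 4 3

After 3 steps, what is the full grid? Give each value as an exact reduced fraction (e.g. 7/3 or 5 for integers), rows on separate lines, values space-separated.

After step 1:
  5 13/4 2
  13/4 19/5 5/2
  19/4 23/5 9/2
  4 5 5
After step 2:
  23/6 281/80 31/12
  21/5 87/25 16/5
  83/20 453/100 83/20
  55/12 93/20 29/6
After step 3:
  2771/720 16091/4800 2231/720
  4699/1200 7569/2000 503/150
  5239/1200 524/125 2507/600
  803/180 5579/1200 409/90

Answer: 2771/720 16091/4800 2231/720
4699/1200 7569/2000 503/150
5239/1200 524/125 2507/600
803/180 5579/1200 409/90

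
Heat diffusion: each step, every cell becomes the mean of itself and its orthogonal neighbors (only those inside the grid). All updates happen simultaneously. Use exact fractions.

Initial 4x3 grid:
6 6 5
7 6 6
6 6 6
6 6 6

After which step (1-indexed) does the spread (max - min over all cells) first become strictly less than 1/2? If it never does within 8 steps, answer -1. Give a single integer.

Step 1: max=19/3, min=17/3, spread=2/3
Step 2: max=751/120, min=103/18, spread=193/360
Step 3: max=7367/1200, min=6341/1080, spread=2893/10800
  -> spread < 1/2 first at step 3
Step 4: max=329741/54000, min=765179/129600, spread=130997/648000
Step 5: max=13137031/2160000, min=46263511/7776000, spread=5149003/38880000
Step 6: max=117876461/19440000, min=2783791889/466560000, spread=1809727/18662400
Step 7: max=11768234809/1944000000, min=167509046251/27993600000, spread=9767674993/139968000000
Step 8: max=105806352929/17496000000, min=10065617055809/1679616000000, spread=734342603/13436928000

Answer: 3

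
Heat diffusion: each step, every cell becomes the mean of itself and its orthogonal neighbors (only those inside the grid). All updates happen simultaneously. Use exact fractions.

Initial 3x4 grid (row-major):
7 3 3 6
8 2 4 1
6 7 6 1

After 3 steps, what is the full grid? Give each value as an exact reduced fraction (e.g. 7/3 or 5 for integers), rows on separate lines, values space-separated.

Answer: 1883/360 717/160 5599/1440 7247/2160
1037/192 1949/400 759/200 827/240
691/120 2381/480 5969/1440 7447/2160

Derivation:
After step 1:
  6 15/4 4 10/3
  23/4 24/5 16/5 3
  7 21/4 9/2 8/3
After step 2:
  31/6 371/80 857/240 31/9
  471/80 91/20 39/10 61/20
  6 431/80 937/240 61/18
After step 3:
  1883/360 717/160 5599/1440 7247/2160
  1037/192 1949/400 759/200 827/240
  691/120 2381/480 5969/1440 7447/2160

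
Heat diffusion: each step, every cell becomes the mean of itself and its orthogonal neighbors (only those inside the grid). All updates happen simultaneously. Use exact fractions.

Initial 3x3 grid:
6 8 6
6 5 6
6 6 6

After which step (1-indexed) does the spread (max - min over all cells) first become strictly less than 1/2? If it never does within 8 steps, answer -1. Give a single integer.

Answer: 3

Derivation:
Step 1: max=20/3, min=23/4, spread=11/12
Step 2: max=1547/240, min=35/6, spread=49/80
Step 3: max=847/135, min=28313/4800, spread=16223/43200
  -> spread < 1/2 first at step 3
Step 4: max=5376683/864000, min=129079/21600, spread=213523/864000
Step 5: max=1498979/243000, min=103765417/17280000, spread=25457807/155520000
Step 6: max=19127064347/3110400000, min=156518837/25920000, spread=344803907/3110400000
Step 7: max=10719525697/1749600000, min=125474400851/20736000000, spread=42439400063/559872000000
Step 8: max=68510651094923/11197440000000, min=22639016875391/3732480000000, spread=3799043/71663616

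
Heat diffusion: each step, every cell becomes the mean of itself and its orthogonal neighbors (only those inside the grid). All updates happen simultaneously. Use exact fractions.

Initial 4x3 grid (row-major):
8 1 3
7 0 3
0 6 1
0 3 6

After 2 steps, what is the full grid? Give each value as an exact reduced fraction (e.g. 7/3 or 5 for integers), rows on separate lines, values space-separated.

After step 1:
  16/3 3 7/3
  15/4 17/5 7/4
  13/4 2 4
  1 15/4 10/3
After step 2:
  145/36 211/60 85/36
  59/15 139/50 689/240
  5/2 82/25 133/48
  8/3 121/48 133/36

Answer: 145/36 211/60 85/36
59/15 139/50 689/240
5/2 82/25 133/48
8/3 121/48 133/36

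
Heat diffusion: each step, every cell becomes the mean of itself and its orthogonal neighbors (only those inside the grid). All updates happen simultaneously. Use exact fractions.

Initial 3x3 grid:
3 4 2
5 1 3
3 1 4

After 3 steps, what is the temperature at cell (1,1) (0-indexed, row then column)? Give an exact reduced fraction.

Answer: 17167/6000

Derivation:
Step 1: cell (1,1) = 14/5
Step 2: cell (1,1) = 261/100
Step 3: cell (1,1) = 17167/6000
Full grid after step 3:
  1133/360 6911/2400 509/180
  1759/600 17167/6000 18883/7200
  2071/720 37841/14400 5683/2160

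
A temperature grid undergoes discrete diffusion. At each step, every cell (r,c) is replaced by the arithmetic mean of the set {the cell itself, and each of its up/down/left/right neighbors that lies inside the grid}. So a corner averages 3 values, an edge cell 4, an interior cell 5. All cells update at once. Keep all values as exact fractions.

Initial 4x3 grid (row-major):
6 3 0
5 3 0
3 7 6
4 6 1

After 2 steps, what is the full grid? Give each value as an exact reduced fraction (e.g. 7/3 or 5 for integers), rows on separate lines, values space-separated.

Answer: 143/36 46/15 25/12
259/60 181/50 207/80
55/12 427/100 181/48
163/36 109/24 37/9

Derivation:
After step 1:
  14/3 3 1
  17/4 18/5 9/4
  19/4 5 7/2
  13/3 9/2 13/3
After step 2:
  143/36 46/15 25/12
  259/60 181/50 207/80
  55/12 427/100 181/48
  163/36 109/24 37/9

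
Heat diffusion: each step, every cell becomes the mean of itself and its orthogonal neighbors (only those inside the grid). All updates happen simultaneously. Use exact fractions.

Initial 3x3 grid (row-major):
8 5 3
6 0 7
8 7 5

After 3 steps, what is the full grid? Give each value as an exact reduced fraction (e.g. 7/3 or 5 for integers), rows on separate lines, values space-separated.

Answer: 1175/216 3467/720 689/144
7819/1440 6371/1200 13643/2880
47/8 1921/360 2287/432

Derivation:
After step 1:
  19/3 4 5
  11/2 5 15/4
  7 5 19/3
After step 2:
  95/18 61/12 17/4
  143/24 93/20 241/48
  35/6 35/6 181/36
After step 3:
  1175/216 3467/720 689/144
  7819/1440 6371/1200 13643/2880
  47/8 1921/360 2287/432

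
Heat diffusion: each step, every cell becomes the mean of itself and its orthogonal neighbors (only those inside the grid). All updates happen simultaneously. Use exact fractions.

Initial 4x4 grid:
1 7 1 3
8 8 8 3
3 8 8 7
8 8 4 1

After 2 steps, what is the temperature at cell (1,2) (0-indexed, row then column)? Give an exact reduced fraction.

Answer: 152/25

Derivation:
Step 1: cell (1,2) = 28/5
Step 2: cell (1,2) = 152/25
Full grid after step 2:
  175/36 83/15 127/30 37/9
  1493/240 593/100 152/25 269/60
  301/48 711/100 148/25 21/4
  241/36 307/48 93/16 14/3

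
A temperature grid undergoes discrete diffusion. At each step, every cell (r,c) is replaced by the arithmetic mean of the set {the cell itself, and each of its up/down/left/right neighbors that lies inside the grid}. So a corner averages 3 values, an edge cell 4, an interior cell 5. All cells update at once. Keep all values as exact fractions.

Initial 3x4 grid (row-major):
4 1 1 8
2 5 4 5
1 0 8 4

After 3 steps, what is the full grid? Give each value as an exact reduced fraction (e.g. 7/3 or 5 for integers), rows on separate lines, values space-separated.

Answer: 5489/2160 905/288 5417/1440 4823/1080
1913/720 713/240 617/150 13277/2880
889/360 155/48 181/45 10411/2160

Derivation:
After step 1:
  7/3 11/4 7/2 14/3
  3 12/5 23/5 21/4
  1 7/2 4 17/3
After step 2:
  97/36 659/240 931/240 161/36
  131/60 13/4 79/20 1211/240
  5/2 109/40 533/120 179/36
After step 3:
  5489/2160 905/288 5417/1440 4823/1080
  1913/720 713/240 617/150 13277/2880
  889/360 155/48 181/45 10411/2160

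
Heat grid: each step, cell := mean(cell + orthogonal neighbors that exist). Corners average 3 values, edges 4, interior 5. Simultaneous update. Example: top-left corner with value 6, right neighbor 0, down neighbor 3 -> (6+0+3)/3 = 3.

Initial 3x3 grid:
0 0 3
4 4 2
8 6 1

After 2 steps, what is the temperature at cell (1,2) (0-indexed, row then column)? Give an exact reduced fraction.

Answer: 311/120

Derivation:
Step 1: cell (1,2) = 5/2
Step 2: cell (1,2) = 311/120
Full grid after step 2:
  85/36 159/80 71/36
  109/30 81/25 311/120
  59/12 339/80 41/12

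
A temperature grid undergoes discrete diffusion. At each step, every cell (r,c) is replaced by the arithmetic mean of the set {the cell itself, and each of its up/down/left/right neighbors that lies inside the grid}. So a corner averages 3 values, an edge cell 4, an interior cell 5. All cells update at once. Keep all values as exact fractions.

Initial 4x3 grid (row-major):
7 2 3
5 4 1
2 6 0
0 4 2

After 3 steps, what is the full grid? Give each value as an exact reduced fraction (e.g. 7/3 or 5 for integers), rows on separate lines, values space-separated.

Answer: 8611/2160 6337/1800 2087/720
27163/7200 2483/750 6571/2400
7831/2400 1467/500 6181/2400
683/240 3233/1200 1759/720

Derivation:
After step 1:
  14/3 4 2
  9/2 18/5 2
  13/4 16/5 9/4
  2 3 2
After step 2:
  79/18 107/30 8/3
  961/240 173/50 197/80
  259/80 153/50 189/80
  11/4 51/20 29/12
After step 3:
  8611/2160 6337/1800 2087/720
  27163/7200 2483/750 6571/2400
  7831/2400 1467/500 6181/2400
  683/240 3233/1200 1759/720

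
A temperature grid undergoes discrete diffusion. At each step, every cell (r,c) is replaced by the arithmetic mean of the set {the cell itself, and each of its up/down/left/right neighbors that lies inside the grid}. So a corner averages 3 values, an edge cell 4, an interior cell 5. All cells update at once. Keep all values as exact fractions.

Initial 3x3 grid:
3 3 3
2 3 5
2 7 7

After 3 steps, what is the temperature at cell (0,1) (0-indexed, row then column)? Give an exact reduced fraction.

Answer: 487/144

Derivation:
Step 1: cell (0,1) = 3
Step 2: cell (0,1) = 10/3
Step 3: cell (0,1) = 487/144
Full grid after step 3:
  667/216 487/144 841/216
  959/288 941/240 415/96
  1661/432 829/192 2089/432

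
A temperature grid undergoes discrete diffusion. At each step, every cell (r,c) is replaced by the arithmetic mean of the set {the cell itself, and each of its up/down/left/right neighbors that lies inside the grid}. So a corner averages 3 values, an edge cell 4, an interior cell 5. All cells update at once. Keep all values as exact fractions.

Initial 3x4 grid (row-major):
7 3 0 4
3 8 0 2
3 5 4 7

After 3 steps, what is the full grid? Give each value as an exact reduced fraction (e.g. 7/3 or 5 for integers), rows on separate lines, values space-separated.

After step 1:
  13/3 9/2 7/4 2
  21/4 19/5 14/5 13/4
  11/3 5 4 13/3
After step 2:
  169/36 863/240 221/80 7/3
  341/80 427/100 78/25 743/240
  167/36 247/60 121/30 139/36
After step 3:
  4519/1080 27581/7200 7087/2400 983/360
  21439/4800 3873/1000 10369/3000 44677/14400
  9373/2160 15353/3600 6809/1800 7913/2160

Answer: 4519/1080 27581/7200 7087/2400 983/360
21439/4800 3873/1000 10369/3000 44677/14400
9373/2160 15353/3600 6809/1800 7913/2160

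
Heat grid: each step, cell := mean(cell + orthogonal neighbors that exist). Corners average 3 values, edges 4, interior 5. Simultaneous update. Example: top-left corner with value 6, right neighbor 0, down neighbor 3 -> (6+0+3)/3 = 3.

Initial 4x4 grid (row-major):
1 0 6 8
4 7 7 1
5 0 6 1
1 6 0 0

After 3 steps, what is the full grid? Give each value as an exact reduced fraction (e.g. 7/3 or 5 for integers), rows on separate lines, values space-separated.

After step 1:
  5/3 7/2 21/4 5
  17/4 18/5 27/5 17/4
  5/2 24/5 14/5 2
  4 7/4 3 1/3
After step 2:
  113/36 841/240 383/80 29/6
  721/240 431/100 213/50 333/80
  311/80 309/100 18/5 563/240
  11/4 271/80 473/240 16/9
After step 3:
  3473/1080 28333/7200 3477/800 827/180
  25813/7200 10901/3000 528/125 9361/2400
  7639/2400 731/200 229/75 4279/1440
  401/120 6719/2400 773/288 1097/540

Answer: 3473/1080 28333/7200 3477/800 827/180
25813/7200 10901/3000 528/125 9361/2400
7639/2400 731/200 229/75 4279/1440
401/120 6719/2400 773/288 1097/540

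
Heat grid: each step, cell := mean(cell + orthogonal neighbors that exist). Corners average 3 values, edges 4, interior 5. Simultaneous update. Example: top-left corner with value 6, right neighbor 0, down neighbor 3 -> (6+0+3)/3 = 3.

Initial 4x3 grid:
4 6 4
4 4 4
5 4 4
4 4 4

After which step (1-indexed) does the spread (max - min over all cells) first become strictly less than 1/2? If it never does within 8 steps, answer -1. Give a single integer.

Answer: 3

Derivation:
Step 1: max=14/3, min=4, spread=2/3
Step 2: max=547/120, min=4, spread=67/120
Step 3: max=604/135, min=731/180, spread=223/540
  -> spread < 1/2 first at step 3
Step 4: max=286081/64800, min=22153/5400, spread=4049/12960
Step 5: max=17074409/3888000, min=446129/108000, spread=202753/777600
Step 6: max=1017973351/233280000, min=40408999/9720000, spread=385259/1866240
Step 7: max=60825359909/13996800000, min=2435385091/583200000, spread=95044709/559872000
Step 8: max=3635808336031/839808000000, min=16299315341/3888000000, spread=921249779/6718464000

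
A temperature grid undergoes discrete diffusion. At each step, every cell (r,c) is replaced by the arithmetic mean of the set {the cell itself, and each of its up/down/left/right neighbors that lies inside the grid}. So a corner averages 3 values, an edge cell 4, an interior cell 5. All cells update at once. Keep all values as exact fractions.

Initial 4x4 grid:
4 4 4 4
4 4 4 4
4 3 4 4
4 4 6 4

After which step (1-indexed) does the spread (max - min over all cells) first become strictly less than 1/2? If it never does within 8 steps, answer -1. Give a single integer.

Answer: 3

Derivation:
Step 1: max=14/3, min=15/4, spread=11/12
Step 2: max=1057/240, min=311/80, spread=31/60
Step 3: max=9367/2160, min=3139/800, spread=8917/21600
  -> spread < 1/2 first at step 3
Step 4: max=55169/12960, min=94481/24000, spread=207463/648000
Step 5: max=8195023/1944000, min=852731/216000, spread=130111/486000
Step 6: max=243741193/58320000, min=25635341/6480000, spread=3255781/14580000
Step 7: max=7268610847/1749600000, min=771018827/194400000, spread=82360351/437400000
Step 8: max=43398975701/10497600000, min=23188507469/5832000000, spread=2074577821/13122000000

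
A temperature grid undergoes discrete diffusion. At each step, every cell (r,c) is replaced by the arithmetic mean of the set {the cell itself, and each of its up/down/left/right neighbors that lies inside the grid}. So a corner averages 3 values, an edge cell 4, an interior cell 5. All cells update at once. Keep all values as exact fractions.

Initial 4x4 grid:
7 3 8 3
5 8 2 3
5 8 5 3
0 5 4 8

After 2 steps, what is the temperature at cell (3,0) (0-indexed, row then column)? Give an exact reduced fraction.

Answer: 145/36

Derivation:
Step 1: cell (3,0) = 10/3
Step 2: cell (3,0) = 145/36
Full grid after step 2:
  71/12 207/40 611/120 137/36
  419/80 587/100 431/100 521/120
  1217/240 491/100 521/100 169/40
  145/36 1157/240 383/80 61/12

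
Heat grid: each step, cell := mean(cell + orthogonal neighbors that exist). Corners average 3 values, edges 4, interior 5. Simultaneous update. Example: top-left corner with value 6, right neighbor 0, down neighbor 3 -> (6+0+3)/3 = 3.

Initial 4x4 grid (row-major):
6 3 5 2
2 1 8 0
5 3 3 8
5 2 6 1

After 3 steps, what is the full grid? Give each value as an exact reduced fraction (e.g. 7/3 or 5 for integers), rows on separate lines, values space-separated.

After step 1:
  11/3 15/4 9/2 7/3
  7/2 17/5 17/5 9/2
  15/4 14/5 28/5 3
  4 4 3 5
After step 2:
  131/36 919/240 839/240 34/9
  859/240 337/100 107/25 397/120
  281/80 391/100 89/25 181/40
  47/12 69/20 22/5 11/3
After step 3:
  3977/1080 25801/7200 27689/7200 7619/2160
  25381/7200 11381/3000 21617/6000 7151/1800
  8951/2400 7121/2000 827/200 753/200
  2611/720 4703/1200 4523/1200 1511/360

Answer: 3977/1080 25801/7200 27689/7200 7619/2160
25381/7200 11381/3000 21617/6000 7151/1800
8951/2400 7121/2000 827/200 753/200
2611/720 4703/1200 4523/1200 1511/360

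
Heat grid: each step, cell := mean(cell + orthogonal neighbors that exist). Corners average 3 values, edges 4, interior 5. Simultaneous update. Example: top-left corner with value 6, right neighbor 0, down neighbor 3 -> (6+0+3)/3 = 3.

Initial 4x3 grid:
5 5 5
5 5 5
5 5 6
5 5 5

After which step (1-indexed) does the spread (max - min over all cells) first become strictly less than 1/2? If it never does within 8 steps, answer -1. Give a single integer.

Answer: 1

Derivation:
Step 1: max=16/3, min=5, spread=1/3
  -> spread < 1/2 first at step 1
Step 2: max=631/120, min=5, spread=31/120
Step 3: max=5611/1080, min=5, spread=211/1080
Step 4: max=556897/108000, min=9047/1800, spread=14077/108000
Step 5: max=5000407/972000, min=543683/108000, spread=5363/48600
Step 6: max=149540809/29160000, min=302869/60000, spread=93859/1166400
Step 7: max=8958274481/1749600000, min=491336467/97200000, spread=4568723/69984000
Step 8: max=536660435629/104976000000, min=14761618889/2916000000, spread=8387449/167961600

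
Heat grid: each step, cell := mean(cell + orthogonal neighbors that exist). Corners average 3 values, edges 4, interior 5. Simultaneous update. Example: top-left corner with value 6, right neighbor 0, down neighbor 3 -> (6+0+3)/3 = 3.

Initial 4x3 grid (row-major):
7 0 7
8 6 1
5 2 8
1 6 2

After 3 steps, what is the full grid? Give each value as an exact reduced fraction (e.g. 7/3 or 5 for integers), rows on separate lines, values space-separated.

After step 1:
  5 5 8/3
  13/2 17/5 11/2
  4 27/5 13/4
  4 11/4 16/3
After step 2:
  11/2 241/60 79/18
  189/40 129/25 889/240
  199/40 94/25 1169/240
  43/12 1049/240 34/9
After step 3:
  1709/360 17159/3600 8719/2160
  509/100 25639/6000 32623/7200
  5113/1200 6941/1500 29003/7200
  3103/720 55771/14400 4687/1080

Answer: 1709/360 17159/3600 8719/2160
509/100 25639/6000 32623/7200
5113/1200 6941/1500 29003/7200
3103/720 55771/14400 4687/1080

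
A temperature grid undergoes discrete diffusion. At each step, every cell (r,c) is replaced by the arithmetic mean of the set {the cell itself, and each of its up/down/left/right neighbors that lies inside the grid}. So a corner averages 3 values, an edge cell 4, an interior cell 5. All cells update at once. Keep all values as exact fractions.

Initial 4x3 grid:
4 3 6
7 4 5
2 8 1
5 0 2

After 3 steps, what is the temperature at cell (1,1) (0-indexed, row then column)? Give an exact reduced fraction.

Answer: 3409/750

Derivation:
Step 1: cell (1,1) = 27/5
Step 2: cell (1,1) = 209/50
Step 3: cell (1,1) = 3409/750
Full grid after step 3:
  634/135 63433/14400 9769/2160
  31129/7200 3409/750 7201/1800
  30449/7200 10681/3000 4429/1200
  731/216 49063/14400 45/16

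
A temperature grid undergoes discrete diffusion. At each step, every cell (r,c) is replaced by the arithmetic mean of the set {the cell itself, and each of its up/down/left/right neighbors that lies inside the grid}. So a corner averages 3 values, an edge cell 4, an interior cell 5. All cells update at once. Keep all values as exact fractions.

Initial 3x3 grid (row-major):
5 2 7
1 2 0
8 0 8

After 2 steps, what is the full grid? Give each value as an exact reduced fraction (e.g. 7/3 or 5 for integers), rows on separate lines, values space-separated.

After step 1:
  8/3 4 3
  4 1 17/4
  3 9/2 8/3
After step 2:
  32/9 8/3 15/4
  8/3 71/20 131/48
  23/6 67/24 137/36

Answer: 32/9 8/3 15/4
8/3 71/20 131/48
23/6 67/24 137/36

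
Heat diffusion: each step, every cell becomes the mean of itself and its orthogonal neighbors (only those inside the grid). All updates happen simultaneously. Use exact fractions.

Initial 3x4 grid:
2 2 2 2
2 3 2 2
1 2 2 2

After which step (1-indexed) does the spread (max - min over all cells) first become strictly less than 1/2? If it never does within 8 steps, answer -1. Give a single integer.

Answer: 2

Derivation:
Step 1: max=9/4, min=5/3, spread=7/12
Step 2: max=213/100, min=17/9, spread=217/900
  -> spread < 1/2 first at step 2
Step 3: max=5063/2400, min=262/135, spread=3647/21600
Step 4: max=16649/8000, min=32221/16200, spread=59729/648000
Step 5: max=4464997/2160000, min=1947569/972000, spread=1233593/19440000
Step 6: max=11138027/5400000, min=58857623/29160000, spread=3219307/72900000
Step 7: max=1599804817/777600000, min=7084548989/3499200000, spread=1833163/55987200
Step 8: max=95845070003/46656000000, min=426252414451/209952000000, spread=80806409/3359232000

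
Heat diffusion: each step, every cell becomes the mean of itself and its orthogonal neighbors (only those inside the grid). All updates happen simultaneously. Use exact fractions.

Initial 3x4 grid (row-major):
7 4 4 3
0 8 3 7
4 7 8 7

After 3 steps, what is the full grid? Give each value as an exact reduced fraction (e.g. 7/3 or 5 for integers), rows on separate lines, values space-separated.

After step 1:
  11/3 23/4 7/2 14/3
  19/4 22/5 6 5
  11/3 27/4 25/4 22/3
After step 2:
  85/18 1039/240 239/48 79/18
  989/240 553/100 503/100 23/4
  91/18 79/15 79/12 223/36
After step 3:
  2371/540 35209/7200 33709/7200 2177/432
  69943/14400 7283/1500 11149/2000 6409/1200
  10399/2160 1262/225 20767/3600 667/108

Answer: 2371/540 35209/7200 33709/7200 2177/432
69943/14400 7283/1500 11149/2000 6409/1200
10399/2160 1262/225 20767/3600 667/108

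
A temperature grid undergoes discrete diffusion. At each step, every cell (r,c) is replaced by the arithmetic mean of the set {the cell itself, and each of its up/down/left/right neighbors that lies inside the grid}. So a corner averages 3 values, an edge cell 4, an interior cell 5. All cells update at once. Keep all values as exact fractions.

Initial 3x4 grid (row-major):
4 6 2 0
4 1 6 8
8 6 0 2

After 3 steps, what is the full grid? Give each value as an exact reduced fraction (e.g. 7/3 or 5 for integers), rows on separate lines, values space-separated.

Answer: 2329/540 5501/1440 5323/1440 7559/2160
2513/576 5039/1200 541/150 2617/720
1681/360 659/160 5533/1440 7649/2160

Derivation:
After step 1:
  14/3 13/4 7/2 10/3
  17/4 23/5 17/5 4
  6 15/4 7/2 10/3
After step 2:
  73/18 961/240 809/240 65/18
  1171/240 77/20 19/5 211/60
  14/3 357/80 839/240 65/18
After step 3:
  2329/540 5501/1440 5323/1440 7559/2160
  2513/576 5039/1200 541/150 2617/720
  1681/360 659/160 5533/1440 7649/2160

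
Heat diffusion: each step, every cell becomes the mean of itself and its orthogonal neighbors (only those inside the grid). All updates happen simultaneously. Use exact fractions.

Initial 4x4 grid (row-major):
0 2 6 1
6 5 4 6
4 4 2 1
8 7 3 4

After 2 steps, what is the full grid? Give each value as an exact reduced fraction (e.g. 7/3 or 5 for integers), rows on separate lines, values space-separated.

Answer: 29/9 401/120 463/120 127/36
967/240 101/25 357/100 911/240
1199/240 112/25 381/100 703/240
52/9 607/120 449/120 119/36

Derivation:
After step 1:
  8/3 13/4 13/4 13/3
  15/4 21/5 23/5 3
  11/2 22/5 14/5 13/4
  19/3 11/2 4 8/3
After step 2:
  29/9 401/120 463/120 127/36
  967/240 101/25 357/100 911/240
  1199/240 112/25 381/100 703/240
  52/9 607/120 449/120 119/36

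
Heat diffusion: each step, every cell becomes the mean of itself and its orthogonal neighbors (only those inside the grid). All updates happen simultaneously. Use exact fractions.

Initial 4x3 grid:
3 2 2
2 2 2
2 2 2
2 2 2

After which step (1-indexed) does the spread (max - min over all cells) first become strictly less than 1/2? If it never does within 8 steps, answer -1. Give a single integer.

Answer: 1

Derivation:
Step 1: max=7/3, min=2, spread=1/3
  -> spread < 1/2 first at step 1
Step 2: max=41/18, min=2, spread=5/18
Step 3: max=473/216, min=2, spread=41/216
Step 4: max=56057/25920, min=2, spread=4217/25920
Step 5: max=3319549/1555200, min=14479/7200, spread=38417/311040
Step 6: max=197824211/93312000, min=290597/144000, spread=1903471/18662400
Step 7: max=11798429089/5598720000, min=8755759/4320000, spread=18038617/223948800
Step 8: max=705114582851/335923200000, min=790526759/388800000, spread=883978523/13436928000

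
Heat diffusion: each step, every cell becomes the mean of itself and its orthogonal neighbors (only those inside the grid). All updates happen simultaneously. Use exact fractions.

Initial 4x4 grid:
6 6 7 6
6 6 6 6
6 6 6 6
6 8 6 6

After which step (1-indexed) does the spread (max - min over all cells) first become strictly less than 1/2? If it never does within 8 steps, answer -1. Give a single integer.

Step 1: max=20/3, min=6, spread=2/3
Step 2: max=391/60, min=6, spread=31/60
Step 3: max=3451/540, min=437/72, spread=347/1080
  -> spread < 1/2 first at step 3
Step 4: max=341329/54000, min=66091/10800, spread=5437/27000
Step 5: max=3058909/486000, min=1984717/324000, spread=163667/972000
Step 6: max=4565783/729000, min=39818497/6480000, spread=6896167/58320000
Step 7: max=2733750361/437400000, min=17942707291/2916000000, spread=846885347/8748000000
Step 8: max=40910843213/6561000000, min=161568795031/26244000000, spread=2074577821/26244000000

Answer: 3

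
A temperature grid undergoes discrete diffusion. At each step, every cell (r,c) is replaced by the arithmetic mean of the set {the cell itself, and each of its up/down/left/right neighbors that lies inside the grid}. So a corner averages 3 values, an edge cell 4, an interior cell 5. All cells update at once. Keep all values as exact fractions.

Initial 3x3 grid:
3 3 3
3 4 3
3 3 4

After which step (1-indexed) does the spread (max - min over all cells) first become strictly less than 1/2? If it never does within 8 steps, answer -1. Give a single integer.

Step 1: max=7/2, min=3, spread=1/2
Step 2: max=31/9, min=249/80, spread=239/720
  -> spread < 1/2 first at step 2
Step 3: max=23927/7200, min=1127/360, spread=1387/7200
Step 4: max=107641/32400, min=68869/21600, spread=347/2592
Step 5: max=6386477/1944000, min=4135943/1296000, spread=2921/31104
Step 6: max=382346269/116640000, min=249770221/77760000, spread=24611/373248
Step 7: max=22846887593/6998400000, min=15015290687/4665600000, spread=207329/4478976
Step 8: max=1368556475521/419904000000, min=903273926389/279936000000, spread=1746635/53747712

Answer: 2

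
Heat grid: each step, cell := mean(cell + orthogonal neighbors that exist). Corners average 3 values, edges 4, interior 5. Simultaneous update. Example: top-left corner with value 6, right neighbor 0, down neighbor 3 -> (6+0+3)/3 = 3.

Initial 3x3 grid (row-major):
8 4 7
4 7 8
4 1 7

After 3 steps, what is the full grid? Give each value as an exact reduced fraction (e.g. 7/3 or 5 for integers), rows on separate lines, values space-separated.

Answer: 11753/2160 43393/7200 13223/2160
75211/14400 10669/2000 87161/14400
1643/360 74011/14400 728/135

Derivation:
After step 1:
  16/3 13/2 19/3
  23/4 24/5 29/4
  3 19/4 16/3
After step 2:
  211/36 689/120 241/36
  1133/240 581/100 1423/240
  9/2 1073/240 52/9
After step 3:
  11753/2160 43393/7200 13223/2160
  75211/14400 10669/2000 87161/14400
  1643/360 74011/14400 728/135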